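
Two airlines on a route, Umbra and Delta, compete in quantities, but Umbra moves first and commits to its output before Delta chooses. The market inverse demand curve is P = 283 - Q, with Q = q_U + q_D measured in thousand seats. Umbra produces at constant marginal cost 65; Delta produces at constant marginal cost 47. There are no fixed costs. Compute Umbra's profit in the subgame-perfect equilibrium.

Solve by backward induction. Given q_U, the follower Delta maximises π_D = (283 - q_U - q_D)q_D - 47q_D.
Follower FOC: 236 - q_U - 2q_D = 0, so q_D(q_U) = (236 - q_U)/2.
The leader anticipates this reaction. Substituting into P = 283 - Q gives P = 165 - (1/2)q_U, so π_U = (165 - (1/2)q_U)q_U - 65q_U.
The leader's first-order condition 100 - q_U = 0 yields q_U = 100.
Then q_D = (236 - 100)/2 = 68.
Price P = 283 - 168 = 115.
Umbra's profit: (115 - 65)·100 = 5000.

5000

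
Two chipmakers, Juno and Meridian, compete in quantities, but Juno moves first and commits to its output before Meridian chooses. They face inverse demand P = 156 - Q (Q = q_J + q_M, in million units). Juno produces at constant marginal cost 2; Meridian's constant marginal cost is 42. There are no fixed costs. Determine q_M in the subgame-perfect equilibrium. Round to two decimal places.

8.50

Solve by backward induction. Given q_J, the follower Meridian maximises π_M = (156 - q_J - q_M)q_M - 42q_M.
Follower FOC: 114 - q_J - 2q_M = 0, so q_M(q_J) = (114 - q_J)/2.
The leader anticipates this reaction. Substituting into P = 156 - Q gives P = 99 - (1/2)q_J, so π_J = (99 - (1/2)q_J)q_J - 2q_J.
Maximising: ∂π_J/∂q_J = 97 - q_J = 0, giving q_J = 97.
Then q_M = (114 - 97)/2 = 17/2.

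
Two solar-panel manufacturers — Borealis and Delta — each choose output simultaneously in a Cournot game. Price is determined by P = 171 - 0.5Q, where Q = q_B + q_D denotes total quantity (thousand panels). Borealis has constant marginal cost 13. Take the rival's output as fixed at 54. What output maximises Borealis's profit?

With the rival's output fixed at 54, Borealis's profit is π_B = (171 - (1/2)·54 - (1/2)q_B)q_B - (13q_B) = (144 - (1/2)q_B)q_B - (13q_B).
∂π_B/∂q_B = 131 - q_B = 0, so q_B = 131.

131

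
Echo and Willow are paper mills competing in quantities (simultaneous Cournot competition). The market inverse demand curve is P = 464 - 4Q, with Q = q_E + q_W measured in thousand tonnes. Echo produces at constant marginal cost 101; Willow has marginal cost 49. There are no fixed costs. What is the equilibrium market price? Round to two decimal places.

Echo's profit: π_E = (464 - 4Q)q_E - (101q_E). Setting ∂π_E/∂q_E = 0: 363 - 8q_E - 4(q_W) = 0.
Willow's first-order condition: 415 - 8q_W - 4(q_E) = 0.
Rearranging gives the reaction functions q_E = (363 - 4q_W)/8 and q_W = (415 - 4q_E)/8.
Solving the pair: q_E = 311/12, q_W = 467/12.
Total output Q = 389/6, so price P = 464 - 4·(389/6) = 614/3.

204.67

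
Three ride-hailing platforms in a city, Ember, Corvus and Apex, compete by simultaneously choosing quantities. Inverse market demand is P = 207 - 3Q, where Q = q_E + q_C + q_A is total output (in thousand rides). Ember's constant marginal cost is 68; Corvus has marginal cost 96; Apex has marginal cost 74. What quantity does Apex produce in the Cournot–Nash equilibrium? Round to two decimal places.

Ember's profit: π_E = (207 - 3Q)q_E - (68q_E). Setting ∂π_E/∂q_E = 0: 139 - 6q_E - 3(q_C + q_A) = 0.
Corvus's first-order condition: 111 - 6q_C - 3(q_E + q_A) = 0.
Apex's first-order condition: 133 - 6q_A - 3(q_E + q_C) = 0.
Adding the 3 first-order conditions: 383 − 12Q = 0, so Q = 383/12.
Back-substituting: q_E = (139 − 383/4)/3 = 173/12, q_C = (111 − 383/4)/3 = 61/12, q_A = (133 − 383/4)/3 = 149/12.

12.42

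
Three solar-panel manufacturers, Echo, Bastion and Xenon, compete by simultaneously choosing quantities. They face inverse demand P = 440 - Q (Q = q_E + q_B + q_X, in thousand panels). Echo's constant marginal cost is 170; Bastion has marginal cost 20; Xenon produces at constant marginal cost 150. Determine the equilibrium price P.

Echo's profit: π_E = (440 - Q)q_E - (170q_E). Setting ∂π_E/∂q_E = 0: 270 - 2q_E - (q_B + q_X) = 0.
Bastion's first-order condition: 420 - 2q_B - (q_E + q_X) = 0.
Xenon's first-order condition: 290 - 2q_X - (q_E + q_B) = 0.
Adding the 3 conditions: 980 − 2Q − 2Q = 0, i.e. Q = 245.
Back-substituting: q_E = (270 − 245) = 25, q_B = (420 − 245) = 175, q_X = (290 − 245) = 45.
Total output Q = 245, so price P = 440 - 245 = 195.

195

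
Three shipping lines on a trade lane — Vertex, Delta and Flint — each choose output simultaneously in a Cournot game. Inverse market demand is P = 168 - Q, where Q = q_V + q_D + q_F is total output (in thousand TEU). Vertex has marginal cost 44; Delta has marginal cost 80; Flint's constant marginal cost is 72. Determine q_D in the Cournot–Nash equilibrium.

11

Vertex's profit: π_V = (168 - Q)q_V - (44q_V). Setting ∂π_V/∂q_V = 0: 124 - 2q_V - (q_D + q_F) = 0.
Delta's first-order condition: 88 - 2q_D - (q_V + q_F) = 0.
Flint's first-order condition: 96 - 2q_F - (q_V + q_D) = 0.
Adding the 3 conditions: 308 − 2Q − 2Q = 0, i.e. Q = 77.
Back-substituting: q_V = (124 − 77) = 47, q_D = (88 − 77) = 11, q_F = (96 − 77) = 19.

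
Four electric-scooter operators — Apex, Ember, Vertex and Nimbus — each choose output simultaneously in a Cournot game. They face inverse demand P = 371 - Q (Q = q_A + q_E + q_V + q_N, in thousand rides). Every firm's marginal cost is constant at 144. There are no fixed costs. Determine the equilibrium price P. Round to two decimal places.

A representative firm's profit is π_i = q_i(371 - Q) - 144q_i.
Setting ∂π_i/∂q_i = 0 with rivals' quantities fixed: 227 - 2q_i - Σ_{j≠i} q_j = 0.
With identical firms every q_j equals q_i, so Σ_{j≠i} q_j = 3q_i and 227 = 5q_i, giving q_i = 227/5.
Total output Q = 908/5, so price P = 371 - 908/5 = 947/5.

189.40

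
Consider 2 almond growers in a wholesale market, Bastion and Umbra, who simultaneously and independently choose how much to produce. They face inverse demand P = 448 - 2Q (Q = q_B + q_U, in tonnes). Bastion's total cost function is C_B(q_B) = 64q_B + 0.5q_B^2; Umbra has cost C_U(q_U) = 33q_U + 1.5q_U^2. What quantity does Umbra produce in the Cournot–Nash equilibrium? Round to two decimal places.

42.16

Bastion's profit: π_B = (448 - 2Q)q_B - (64q_B + (1/2)q_B²). Setting ∂π_B/∂q_B = 0: 384 - 5q_B - 2(q_U) = 0.
Umbra's profit: π_U = (448 - 2Q)q_U - (33q_U + (3/2)q_U²). Setting ∂π_U/∂q_U = 0: 415 - 7q_U - 2(q_B) = 0.
Best responses: q_B = (384 - 2q_U)/5, q_U = (415 - 2q_B)/7.
Solving the pair: q_B = 1858/31, q_U = 1307/31.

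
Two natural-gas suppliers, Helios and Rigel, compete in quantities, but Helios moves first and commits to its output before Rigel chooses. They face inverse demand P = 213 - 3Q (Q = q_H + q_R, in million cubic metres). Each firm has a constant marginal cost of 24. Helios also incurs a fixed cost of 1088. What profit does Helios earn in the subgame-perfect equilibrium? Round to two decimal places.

Solve by backward induction. Given q_H, the follower Rigel maximises π_R = (213 - 3q_H - 3q_R)q_R - 24q_R.
Setting the follower's marginal profit to zero, 189 - 3q_H - 6q_R = 0, i.e. q_R = (189 - 3q_H)/6.
The leader anticipates this reaction. Substituting into P = 213 - 3Q gives P = 237/2 - (3/2)q_H, so π_H = (237/2 - (3/2)q_H)q_H - 24q_H.
The leader's first-order condition 189/2 - 3q_H = 0 yields q_H = 63/2.
Then q_R = (189 - 3·(63/2))/6 = 63/4.
Price P = 213 - 3·(189/4) = 285/4.
Helios's profit: (285/4 - 24)·(63/2) - 1088 = 400.3750.

400.38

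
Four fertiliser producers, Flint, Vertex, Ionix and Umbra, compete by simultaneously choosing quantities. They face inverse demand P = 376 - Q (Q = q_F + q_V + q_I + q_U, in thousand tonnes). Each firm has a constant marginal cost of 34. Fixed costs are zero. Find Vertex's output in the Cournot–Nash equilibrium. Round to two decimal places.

A representative firm's profit is π_i = q_i(376 - Q) - 34q_i.
Setting ∂π_i/∂q_i = 0 with rivals' quantities fixed: 342 - 2q_i - Σ_{j≠i} q_j = 0.
By symmetry each firm produces the same amount; substituting Σ_{j≠i} q_j = 3q_i yields q_i = 342/5.

68.40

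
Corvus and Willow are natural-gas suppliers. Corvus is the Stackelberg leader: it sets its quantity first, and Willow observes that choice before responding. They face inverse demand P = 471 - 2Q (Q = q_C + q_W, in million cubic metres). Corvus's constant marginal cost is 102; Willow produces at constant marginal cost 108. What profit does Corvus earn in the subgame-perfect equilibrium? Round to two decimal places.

The follower Willow best-responds to any q_C: π_W = (471 - 2Q)q_W - 108q_W.
∂π_W/∂q_W = 363 - 2q_C - 4q_W = 0 gives the reaction function q_W = (363 - 2q_C)/4.
The leader anticipates this reaction. Substituting into P = 471 - 2Q gives P = 579/2 - q_C, so π_C = (579/2 - q_C)q_C - 102q_C.
Leader FOC: 375/2 - 2q_C = 0, so q_C = 375/4.
Then q_W = (363 - 2·(375/4))/4 = 351/8.
Price P = 471 - 2·(1101/8) = 783/4.
Corvus's profit: (783/4 - 102)·(375/4) = 8789.0625.

8789.06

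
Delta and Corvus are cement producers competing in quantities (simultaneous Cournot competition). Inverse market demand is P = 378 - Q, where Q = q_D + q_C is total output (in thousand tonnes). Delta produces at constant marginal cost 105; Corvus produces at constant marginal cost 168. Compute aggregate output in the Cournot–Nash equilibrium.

Delta's profit: π_D = (378 - Q)q_D - (105q_D). Setting ∂π_D/∂q_D = 0: 273 - 2q_D - (q_C) = 0.
Corvus's profit: π_C = (378 - Q)q_C - (168q_C). Setting ∂π_C/∂q_C = 0: 210 - 2q_C - (q_D) = 0.
So q_D = (273 - q_C)/2 and q_C = (210 - q_D)/2.
Solving the pair: q_D = 112, q_C = 49.
Total output Q = 112 + 49 = 161.

161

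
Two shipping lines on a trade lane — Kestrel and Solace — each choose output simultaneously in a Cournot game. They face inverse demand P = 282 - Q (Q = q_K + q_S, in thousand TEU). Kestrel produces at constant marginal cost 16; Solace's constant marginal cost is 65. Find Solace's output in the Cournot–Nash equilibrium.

56

Kestrel's profit: π_K = (282 - Q)q_K - (16q_K). Setting ∂π_K/∂q_K = 0: 266 - 2q_K - (q_S) = 0.
Solace's first-order condition: 217 - 2q_S - (q_K) = 0.
So q_K = (266 - q_S)/2 and q_S = (217 - q_K)/2.
Substituting one into the other gives q_K = 105 and q_S = 56.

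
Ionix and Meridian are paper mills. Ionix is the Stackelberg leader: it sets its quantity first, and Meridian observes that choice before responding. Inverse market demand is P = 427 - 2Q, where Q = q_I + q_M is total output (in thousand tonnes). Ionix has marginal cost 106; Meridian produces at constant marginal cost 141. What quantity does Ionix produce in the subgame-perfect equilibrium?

89

Solve by backward induction. Given q_I, the follower Meridian maximises π_M = (427 - 2q_I - 2q_M)q_M - 141q_M.
∂π_M/∂q_M = 286 - 2q_I - 4q_M = 0 gives the reaction function q_M = (286 - 2q_I)/4.
Ionix substitutes q_M(q_I) into its own profit: π_I = q_I(427 - 2q_I - (286 - 2q_I)/2) - 106q_I = (284 - q_I)q_I - 106q_I.
The leader's first-order condition 178 - 2q_I = 0 yields q_I = 89.
Then q_M = (286 - 2·89)/4 = 27.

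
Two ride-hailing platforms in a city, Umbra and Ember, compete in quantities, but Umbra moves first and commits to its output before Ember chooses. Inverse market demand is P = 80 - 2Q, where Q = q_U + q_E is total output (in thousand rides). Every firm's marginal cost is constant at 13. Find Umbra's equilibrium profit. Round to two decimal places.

280.56

Solve by backward induction. Given q_U, the follower Ember maximises π_E = (80 - 2q_U - 2q_E)q_E - 13q_E.
∂π_E/∂q_E = 67 - 2q_U - 4q_E = 0 gives the reaction function q_E = (67 - 2q_U)/4.
The leader anticipates this reaction. Substituting into P = 80 - 2Q gives P = 93/2 - q_U, so π_U = (93/2 - q_U)q_U - 13q_U.
Maximising: ∂π_U/∂q_U = 67/2 - 2q_U = 0, giving q_U = 67/4.
Then q_E = (67 - 2·(67/4))/4 = 67/8.
Price P = 80 - 2·(201/8) = 119/4.
Umbra's profit: (119/4 - 13)·(67/4) = 280.5625.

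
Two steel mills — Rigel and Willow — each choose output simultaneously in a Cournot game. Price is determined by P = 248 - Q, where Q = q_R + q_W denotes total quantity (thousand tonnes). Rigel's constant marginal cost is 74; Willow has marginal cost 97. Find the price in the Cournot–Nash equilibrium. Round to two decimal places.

Rigel's profit: π_R = (248 - Q)q_R - (74q_R). Setting ∂π_R/∂q_R = 0: 174 - 2q_R - (q_W) = 0.
Willow's first-order condition: 151 - 2q_W - (q_R) = 0.
So q_R = (174 - q_W)/2 and q_W = (151 - q_R)/2.
Solving the pair: q_R = 197/3, q_W = 128/3.
Total output Q = 325/3, so price P = 248 - 325/3 = 419/3.

139.67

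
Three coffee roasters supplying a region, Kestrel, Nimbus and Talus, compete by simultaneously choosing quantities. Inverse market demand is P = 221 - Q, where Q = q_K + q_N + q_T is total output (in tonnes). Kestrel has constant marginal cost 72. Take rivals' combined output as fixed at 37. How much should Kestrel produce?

With rivals' combined output fixed at 37, Kestrel's profit is π_K = (221 - 37 - q_K)q_K - (72q_K) = (184 - q_K)q_K - (72q_K).
∂π_K/∂q_K = 112 - 2q_K = 0, so q_K = 56.

56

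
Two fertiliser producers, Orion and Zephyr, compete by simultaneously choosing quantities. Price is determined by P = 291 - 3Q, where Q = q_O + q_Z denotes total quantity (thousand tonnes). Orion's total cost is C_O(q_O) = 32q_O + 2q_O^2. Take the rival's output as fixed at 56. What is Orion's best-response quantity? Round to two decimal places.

9.10

With the rival's output fixed at 56, Orion's profit is π_O = (291 - 3·56 - 3q_O)q_O - (32q_O + 2q_O²) = (123 - 3q_O)q_O - (32q_O + 2q_O²).
∂π_O/∂q_O = 91 - 10q_O = 0, so q_O = 91/10.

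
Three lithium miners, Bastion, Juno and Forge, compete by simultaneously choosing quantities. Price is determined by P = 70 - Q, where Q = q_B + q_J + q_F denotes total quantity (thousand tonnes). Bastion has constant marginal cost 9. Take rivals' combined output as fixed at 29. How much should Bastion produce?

With rivals' combined output fixed at 29, Bastion's profit is π_B = (70 - 29 - q_B)q_B - (9q_B) = (41 - q_B)q_B - (9q_B).
∂π_B/∂q_B = 32 - 2q_B = 0, so q_B = 16.

16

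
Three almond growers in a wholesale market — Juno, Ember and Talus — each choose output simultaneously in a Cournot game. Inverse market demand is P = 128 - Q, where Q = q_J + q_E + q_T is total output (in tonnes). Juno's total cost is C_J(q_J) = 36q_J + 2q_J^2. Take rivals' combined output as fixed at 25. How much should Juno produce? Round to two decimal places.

11.17

With rivals' combined output fixed at 25, Juno's profit is π_J = (128 - 25 - q_J)q_J - (36q_J + 2q_J²) = (103 - q_J)q_J - (36q_J + 2q_J²).
∂π_J/∂q_J = 67 - 6q_J = 0, so q_J = 67/6.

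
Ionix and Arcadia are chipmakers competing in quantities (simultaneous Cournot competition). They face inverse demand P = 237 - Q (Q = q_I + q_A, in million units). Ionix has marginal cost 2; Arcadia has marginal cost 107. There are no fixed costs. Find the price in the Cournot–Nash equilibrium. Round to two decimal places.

Ionix's profit: π_I = (237 - Q)q_I - (2q_I). Setting ∂π_I/∂q_I = 0: 235 - 2q_I - (q_A) = 0.
Arcadia's first-order condition: 130 - 2q_A - (q_I) = 0.
Best responses: q_I = (235 - q_A)/2, q_A = (130 - q_I)/2.
Solving the pair: q_I = 340/3, q_A = 25/3.
Total output Q = 365/3, so price P = 237 - 365/3 = 346/3.

115.33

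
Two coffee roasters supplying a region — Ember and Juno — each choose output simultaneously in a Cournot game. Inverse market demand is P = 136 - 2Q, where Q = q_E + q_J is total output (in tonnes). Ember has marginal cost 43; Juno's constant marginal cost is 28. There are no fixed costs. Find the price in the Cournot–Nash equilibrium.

69

Ember's profit: π_E = (136 - 2Q)q_E - (43q_E). Setting ∂π_E/∂q_E = 0: 93 - 4q_E - 2(q_J) = 0.
Juno's first-order condition: 108 - 4q_J - 2(q_E) = 0.
So q_E = (93 - 2q_J)/4 and q_J = (108 - 2q_E)/4.
Substituting one into the other gives q_E = 13 and q_J = 41/2.
Total output Q = 67/2, so price P = 136 - 2·(67/2) = 69.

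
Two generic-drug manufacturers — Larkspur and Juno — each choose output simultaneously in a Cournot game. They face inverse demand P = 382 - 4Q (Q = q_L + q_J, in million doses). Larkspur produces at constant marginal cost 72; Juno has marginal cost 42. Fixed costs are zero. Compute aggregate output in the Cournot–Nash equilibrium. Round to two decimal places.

Larkspur's profit: π_L = (382 - 4Q)q_L - (72q_L). Setting ∂π_L/∂q_L = 0: 310 - 8q_L - 4(q_J) = 0.
Juno's profit: π_J = (382 - 4Q)q_J - (42q_J). Setting ∂π_J/∂q_J = 0: 340 - 8q_J - 4(q_L) = 0.
So q_L = (310 - 4q_J)/8 and q_J = (340 - 4q_L)/8.
Solving the pair: q_L = 70/3, q_J = 185/6.
Total output Q = 70/3 + 185/6 = 325/6.

54.17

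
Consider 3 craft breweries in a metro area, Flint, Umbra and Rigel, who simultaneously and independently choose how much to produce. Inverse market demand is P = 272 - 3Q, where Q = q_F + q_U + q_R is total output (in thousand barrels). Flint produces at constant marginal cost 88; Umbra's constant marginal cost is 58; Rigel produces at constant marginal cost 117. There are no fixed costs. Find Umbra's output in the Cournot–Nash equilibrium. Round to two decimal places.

Flint's profit: π_F = (272 - 3Q)q_F - (88q_F). Setting ∂π_F/∂q_F = 0: 184 - 6q_F - 3(q_U + q_R) = 0.
Umbra's profit: π_U = (272 - 3Q)q_U - (58q_U). Setting ∂π_U/∂q_U = 0: 214 - 6q_U - 3(q_F + q_R) = 0.
Rigel's first-order condition: 155 - 6q_R - 3(q_F + q_U) = 0.
Summing all 3 equations gives 553 − 12Q = 0, hence Q = 553/12.
Back-substituting: q_F = (184 − 553/4)/3 = 61/4, q_U = (214 − 553/4)/3 = 101/4, q_R = (155 − 553/4)/3 = 67/12.

25.25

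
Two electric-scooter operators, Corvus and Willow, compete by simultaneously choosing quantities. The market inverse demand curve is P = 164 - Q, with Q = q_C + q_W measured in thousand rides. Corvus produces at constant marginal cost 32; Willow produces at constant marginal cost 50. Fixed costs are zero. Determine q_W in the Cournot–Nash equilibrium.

32

Corvus's profit: π_C = (164 - Q)q_C - (32q_C). Setting ∂π_C/∂q_C = 0: 132 - 2q_C - (q_W) = 0.
Willow's profit: π_W = (164 - Q)q_W - (50q_W). Setting ∂π_W/∂q_W = 0: 114 - 2q_W - (q_C) = 0.
Best responses: q_C = (132 - q_W)/2, q_W = (114 - q_C)/2.
Solving the pair: q_C = 50, q_W = 32.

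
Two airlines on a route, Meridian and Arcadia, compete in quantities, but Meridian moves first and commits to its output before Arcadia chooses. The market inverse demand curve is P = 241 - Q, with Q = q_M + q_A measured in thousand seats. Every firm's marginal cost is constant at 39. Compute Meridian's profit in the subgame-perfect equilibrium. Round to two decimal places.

Solve by backward induction. Given q_M, the follower Arcadia maximises π_A = (241 - q_M - q_A)q_A - 39q_A.
Follower FOC: 202 - q_M - 2q_A = 0, so q_A(q_M) = (202 - q_M)/2.
The leader anticipates this reaction. Substituting into P = 241 - Q gives P = 140 - (1/2)q_M, so π_M = (140 - (1/2)q_M)q_M - 39q_M.
Maximising: ∂π_M/∂q_M = 101 - q_M = 0, giving q_M = 101.
Then q_A = (202 - 101)/2 = 101/2.
Price P = 241 - 303/2 = 179/2.
Meridian's profit: (179/2 - 39)·101 = 5100.5000.

5100.50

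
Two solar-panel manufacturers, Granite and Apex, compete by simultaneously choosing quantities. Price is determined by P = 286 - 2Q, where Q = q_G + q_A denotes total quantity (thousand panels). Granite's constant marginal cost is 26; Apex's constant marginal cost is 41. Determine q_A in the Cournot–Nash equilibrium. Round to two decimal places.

Granite's profit: π_G = (286 - 2Q)q_G - (26q_G). Setting ∂π_G/∂q_G = 0: 260 - 4q_G - 2(q_A) = 0.
Apex's profit: π_A = (286 - 2Q)q_A - (41q_A). Setting ∂π_A/∂q_A = 0: 245 - 4q_A - 2(q_G) = 0.
Rearranging gives the reaction functions q_G = (260 - 2q_A)/4 and q_A = (245 - 2q_G)/4.
Substituting one into the other gives q_G = 275/6 and q_A = 115/3.

38.33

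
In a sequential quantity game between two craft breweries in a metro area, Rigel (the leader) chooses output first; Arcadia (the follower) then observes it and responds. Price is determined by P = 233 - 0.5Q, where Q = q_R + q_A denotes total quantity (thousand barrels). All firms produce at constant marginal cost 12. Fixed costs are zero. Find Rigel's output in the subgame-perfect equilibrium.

221

The follower Arcadia best-responds to any q_R: π_A = (233 - 0.5Q)q_A - 12q_A.
Follower FOC: 221 - (1/2)q_R - q_A = 0, so q_A(q_R) = (221 - (1/2)q_R).
The leader anticipates this reaction. Substituting into P = 233 - 0.5Q gives P = 245/2 - (1/4)q_R, so π_R = (245/2 - (1/4)q_R)q_R - 12q_R.
Leader FOC: 221/2 - (1/2)q_R = 0, so q_R = 221.
Then q_A = (221 - (1/2)·221) = 221/2.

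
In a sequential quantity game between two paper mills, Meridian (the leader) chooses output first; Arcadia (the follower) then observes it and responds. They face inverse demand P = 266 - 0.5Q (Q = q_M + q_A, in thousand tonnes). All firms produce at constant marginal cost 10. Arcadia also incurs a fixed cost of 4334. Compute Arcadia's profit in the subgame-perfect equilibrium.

3858

Solve by backward induction. Given q_M, the follower Arcadia maximises π_A = (266 - (1/2)q_M - (1/2)q_A)q_A - 10q_A.
∂π_A/∂q_A = 256 - (1/2)q_M - q_A = 0 gives the reaction function q_A = (256 - (1/2)q_M).
The leader anticipates this reaction. Substituting into P = 266 - 0.5Q gives P = 138 - (1/4)q_M, so π_M = (138 - (1/4)q_M)q_M - 10q_M.
Leader FOC: 128 - (1/2)q_M = 0, so q_M = 256.
Then q_A = (256 - (1/2)·256) = 128.
Price P = 266 - (1/2)·384 = 74.
Arcadia's profit: (74 - 10)·128 - 4334 = 3858.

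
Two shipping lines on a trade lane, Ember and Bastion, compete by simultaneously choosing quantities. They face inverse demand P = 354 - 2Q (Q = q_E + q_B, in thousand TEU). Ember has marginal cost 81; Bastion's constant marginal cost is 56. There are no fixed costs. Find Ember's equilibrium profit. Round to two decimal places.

3416.89

Ember's profit: π_E = (354 - 2Q)q_E - (81q_E). Setting ∂π_E/∂q_E = 0: 273 - 4q_E - 2(q_B) = 0.
Bastion's profit: π_B = (354 - 2Q)q_B - (56q_B). Setting ∂π_B/∂q_B = 0: 298 - 4q_B - 2(q_E) = 0.
Best responses: q_E = (273 - 2q_B)/4, q_B = (298 - 2q_E)/4.
Substituting one into the other gives q_E = 124/3 and q_B = 323/6.
Price P = 354 - 2·(571/6) = 491/3.
Ember's profit: (491/3 - 81)·(124/3) = 3416.8889.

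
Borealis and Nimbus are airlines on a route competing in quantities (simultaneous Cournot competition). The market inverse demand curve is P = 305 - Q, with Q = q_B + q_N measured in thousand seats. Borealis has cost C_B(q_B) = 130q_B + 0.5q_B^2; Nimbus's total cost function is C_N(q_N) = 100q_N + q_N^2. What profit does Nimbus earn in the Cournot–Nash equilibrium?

Borealis's profit: π_B = (305 - Q)q_B - (130q_B + (1/2)q_B²). Setting ∂π_B/∂q_B = 0: 175 - 3q_B - (q_N) = 0.
Nimbus's profit: π_N = (305 - Q)q_N - (100q_N + q_N²). Setting ∂π_N/∂q_N = 0: 205 - 4q_N - (q_B) = 0.
Rearranging gives the reaction functions q_B = (175 - q_N)/3 and q_N = (205 - q_B)/4.
Solving the pair: q_B = 45, q_N = 40.
Price P = 305 - 85 = 220.
Nimbus's profit: 220·40 - 100·40 - 40² = 3200.

3200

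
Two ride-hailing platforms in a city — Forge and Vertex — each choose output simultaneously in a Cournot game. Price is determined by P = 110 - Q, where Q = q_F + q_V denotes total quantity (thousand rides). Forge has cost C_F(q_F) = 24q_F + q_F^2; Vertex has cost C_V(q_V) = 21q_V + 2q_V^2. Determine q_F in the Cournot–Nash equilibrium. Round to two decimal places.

Forge's profit: π_F = (110 - Q)q_F - (24q_F + q_F²). Setting ∂π_F/∂q_F = 0: 86 - 4q_F - (q_V) = 0.
Vertex's first-order condition: 89 - 6q_V - (q_F) = 0.
Rearranging gives the reaction functions q_F = (86 - q_V)/4 and q_V = (89 - q_F)/6.
Solving the pair: q_F = 427/23, q_V = 270/23.

18.57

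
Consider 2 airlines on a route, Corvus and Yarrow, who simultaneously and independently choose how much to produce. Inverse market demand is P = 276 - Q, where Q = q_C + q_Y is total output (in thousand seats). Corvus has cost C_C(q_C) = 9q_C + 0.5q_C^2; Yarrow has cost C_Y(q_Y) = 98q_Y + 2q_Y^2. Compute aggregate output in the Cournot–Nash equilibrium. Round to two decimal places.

Corvus's profit: π_C = (276 - Q)q_C - (9q_C + (1/2)q_C²). Setting ∂π_C/∂q_C = 0: 267 - 3q_C - (q_Y) = 0.
Yarrow's profit: π_Y = (276 - Q)q_Y - (98q_Y + 2q_Y²). Setting ∂π_Y/∂q_Y = 0: 178 - 6q_Y - (q_C) = 0.
Rearranging gives the reaction functions q_C = (267 - q_Y)/3 and q_Y = (178 - q_C)/6.
Substituting one into the other gives q_C = 1424/17 and q_Y = 267/17.
Total output Q = 1424/17 + 267/17 = 1691/17.

99.47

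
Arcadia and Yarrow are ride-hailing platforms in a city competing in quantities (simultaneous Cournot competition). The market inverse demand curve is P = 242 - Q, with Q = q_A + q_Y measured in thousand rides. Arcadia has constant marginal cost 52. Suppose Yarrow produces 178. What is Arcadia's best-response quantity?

6

With the rival's output fixed at 178, Arcadia's profit is π_A = (242 - 178 - q_A)q_A - (52q_A) = (64 - q_A)q_A - (52q_A).
∂π_A/∂q_A = 12 - 2q_A = 0, so q_A = 6.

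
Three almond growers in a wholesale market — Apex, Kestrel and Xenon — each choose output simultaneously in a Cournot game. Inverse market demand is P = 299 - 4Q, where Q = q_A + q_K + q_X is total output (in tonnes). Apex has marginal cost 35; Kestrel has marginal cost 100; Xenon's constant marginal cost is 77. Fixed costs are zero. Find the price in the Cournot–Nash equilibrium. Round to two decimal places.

Apex's profit: π_A = (299 - 4Q)q_A - (35q_A). Setting ∂π_A/∂q_A = 0: 264 - 8q_A - 4(q_K + q_X) = 0.
Kestrel's first-order condition: 199 - 8q_K - 4(q_A + q_X) = 0.
Xenon's first-order condition: 222 - 8q_X - 4(q_A + q_K) = 0.
Summing all 3 equations gives 685 − 16Q = 0, hence Q = 685/16.
Back-substituting: q_A = (264 − 685/4)/4 = 371/16, q_K = (199 − 685/4)/4 = 111/16, q_X = (222 − 685/4)/4 = 203/16.
Total output Q = 685/16, so price P = 299 - 4·(685/16) = 511/4.

127.75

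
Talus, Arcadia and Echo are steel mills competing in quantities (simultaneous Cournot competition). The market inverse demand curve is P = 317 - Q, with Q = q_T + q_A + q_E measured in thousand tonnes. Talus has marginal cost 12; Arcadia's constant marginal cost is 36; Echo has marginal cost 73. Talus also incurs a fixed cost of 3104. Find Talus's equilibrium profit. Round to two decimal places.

Talus's profit: π_T = (317 - Q)q_T - (12q_T). Setting ∂π_T/∂q_T = 0: 305 - 2q_T - (q_A + q_E) = 0.
Arcadia's first-order condition: 281 - 2q_A - (q_T + q_E) = 0.
Echo's first-order condition: 244 - 2q_E - (q_T + q_A) = 0.
Adding the 3 first-order conditions: 830 − 4Q = 0, so Q = 415/2.
Back-substituting: q_T = (305 − 415/2) = 195/2, q_A = (281 − 415/2) = 147/2, q_E = (244 − 415/2) = 73/2.
Price P = 317 - 415/2 = 219/2.
Talus's profit: (219/2 - 12)·(195/2) - 3104 = 6402.2500.

6402.25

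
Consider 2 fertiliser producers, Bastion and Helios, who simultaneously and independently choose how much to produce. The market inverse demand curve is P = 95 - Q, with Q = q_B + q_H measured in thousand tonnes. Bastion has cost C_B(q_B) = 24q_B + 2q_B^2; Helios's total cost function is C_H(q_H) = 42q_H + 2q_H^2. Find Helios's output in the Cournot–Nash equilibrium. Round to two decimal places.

7.06

Bastion's profit: π_B = (95 - Q)q_B - (24q_B + 2q_B²). Setting ∂π_B/∂q_B = 0: 71 - 6q_B - (q_H) = 0.
Helios's first-order condition: 53 - 6q_H - (q_B) = 0.
Rearranging gives the reaction functions q_B = (71 - q_H)/6 and q_H = (53 - q_B)/6.
Solving the pair: q_B = 373/35, q_H = 247/35.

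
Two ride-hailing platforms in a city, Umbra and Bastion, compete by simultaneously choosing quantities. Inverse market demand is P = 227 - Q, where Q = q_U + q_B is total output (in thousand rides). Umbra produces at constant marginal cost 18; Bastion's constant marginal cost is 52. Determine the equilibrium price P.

99

Umbra's profit: π_U = (227 - Q)q_U - (18q_U). Setting ∂π_U/∂q_U = 0: 209 - 2q_U - (q_B) = 0.
Bastion's first-order condition: 175 - 2q_B - (q_U) = 0.
So q_U = (209 - q_B)/2 and q_B = (175 - q_U)/2.
Substituting one into the other gives q_U = 81 and q_B = 47.
Total output Q = 128, so price P = 227 - 128 = 99.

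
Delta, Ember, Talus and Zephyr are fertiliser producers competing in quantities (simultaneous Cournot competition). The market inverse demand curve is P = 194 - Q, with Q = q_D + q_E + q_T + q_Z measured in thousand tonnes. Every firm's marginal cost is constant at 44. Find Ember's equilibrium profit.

A representative firm's profit is π_i = q_i(194 - Q) - 44q_i.
Setting ∂π_i/∂q_i = 0 with rivals' quantities fixed: 150 - 2q_i - Σ_{j≠i} q_j = 0.
With identical firms every q_j equals q_i, so Σ_{j≠i} q_j = 3q_i and 150 = 5q_i, giving q_i = 30.
Price P = 194 - 120 = 74.
Ember's profit: (74 - 44)·30 = 900.

900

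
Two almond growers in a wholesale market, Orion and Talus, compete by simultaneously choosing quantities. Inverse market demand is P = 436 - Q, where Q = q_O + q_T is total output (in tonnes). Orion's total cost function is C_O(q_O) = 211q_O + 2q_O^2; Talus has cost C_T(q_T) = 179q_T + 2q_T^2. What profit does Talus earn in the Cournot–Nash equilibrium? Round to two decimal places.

4247.73

Orion's profit: π_O = (436 - Q)q_O - (211q_O + 2q_O²). Setting ∂π_O/∂q_O = 0: 225 - 6q_O - (q_T) = 0.
Talus's profit: π_T = (436 - Q)q_T - (179q_T + 2q_T²). Setting ∂π_T/∂q_T = 0: 257 - 6q_T - (q_O) = 0.
Best responses: q_O = (225 - q_T)/6, q_T = (257 - q_O)/6.
Substituting one into the other gives q_O = 1093/35 and q_T = 1317/35.
Price P = 436 - 482/7 = 367.1429.
Talus's profit: 367.1429·(1317/35) - 179·(1317/35) - 2(1317/35)² = 4247.7282.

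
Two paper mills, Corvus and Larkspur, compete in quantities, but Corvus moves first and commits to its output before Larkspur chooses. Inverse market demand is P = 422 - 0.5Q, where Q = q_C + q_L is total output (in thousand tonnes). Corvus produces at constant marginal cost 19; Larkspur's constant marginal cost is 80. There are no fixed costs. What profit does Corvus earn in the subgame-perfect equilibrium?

Solve by backward induction. Given q_C, the follower Larkspur maximises π_L = (422 - (1/2)q_C - (1/2)q_L)q_L - 80q_L.
Follower FOC: 342 - (1/2)q_C - q_L = 0, so q_L(q_C) = (342 - (1/2)q_C).
The leader anticipates this reaction. Substituting into P = 422 - 0.5Q gives P = 251 - (1/4)q_C, so π_C = (251 - (1/4)q_C)q_C - 19q_C.
The leader's first-order condition 232 - (1/2)q_C = 0 yields q_C = 464.
Then q_L = (342 - (1/2)·464) = 110.
Price P = 422 - (1/2)·574 = 135.
Corvus's profit: (135 - 19)·464 = 53824.

53824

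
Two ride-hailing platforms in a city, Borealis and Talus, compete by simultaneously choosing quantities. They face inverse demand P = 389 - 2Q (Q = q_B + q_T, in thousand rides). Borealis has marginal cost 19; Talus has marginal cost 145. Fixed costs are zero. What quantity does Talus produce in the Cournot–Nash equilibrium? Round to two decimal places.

19.67

Borealis's profit: π_B = (389 - 2Q)q_B - (19q_B). Setting ∂π_B/∂q_B = 0: 370 - 4q_B - 2(q_T) = 0.
Talus's profit: π_T = (389 - 2Q)q_T - (145q_T). Setting ∂π_T/∂q_T = 0: 244 - 4q_T - 2(q_B) = 0.
So q_B = (370 - 2q_T)/4 and q_T = (244 - 2q_B)/4.
Solving the pair: q_B = 248/3, q_T = 59/3.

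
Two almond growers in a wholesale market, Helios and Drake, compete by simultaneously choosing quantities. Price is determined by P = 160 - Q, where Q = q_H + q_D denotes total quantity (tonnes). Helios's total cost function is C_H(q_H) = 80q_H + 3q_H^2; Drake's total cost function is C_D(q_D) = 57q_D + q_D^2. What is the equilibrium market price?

Helios's profit: π_H = (160 - Q)q_H - (80q_H + 3q_H²). Setting ∂π_H/∂q_H = 0: 80 - 8q_H - (q_D) = 0.
Drake's first-order condition: 103 - 4q_D - (q_H) = 0.
So q_H = (80 - q_D)/8 and q_D = (103 - q_H)/4.
Solving the pair: q_H = 7, q_D = 24.
Total output Q = 31, so price P = 160 - 31 = 129.

129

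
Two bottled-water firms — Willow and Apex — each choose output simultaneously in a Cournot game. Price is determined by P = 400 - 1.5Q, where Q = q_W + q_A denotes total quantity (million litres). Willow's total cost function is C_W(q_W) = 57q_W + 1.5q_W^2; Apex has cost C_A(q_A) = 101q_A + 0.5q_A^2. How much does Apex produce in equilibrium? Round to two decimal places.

58.83

Willow's profit: π_W = (400 - 1.5Q)q_W - (57q_W + (3/2)q_W²). Setting ∂π_W/∂q_W = 0: 343 - 6q_W - (3/2)(q_A) = 0.
Apex's profit: π_A = (400 - 1.5Q)q_A - (101q_A + (1/2)q_A²). Setting ∂π_A/∂q_A = 0: 299 - 4q_A - (3/2)(q_W) = 0.
So q_W = (343 - (3/2)q_A)/6 and q_A = (299 - (3/2)q_W)/4.
Solving the pair: q_W = 42.4598, q_A = 1706/29.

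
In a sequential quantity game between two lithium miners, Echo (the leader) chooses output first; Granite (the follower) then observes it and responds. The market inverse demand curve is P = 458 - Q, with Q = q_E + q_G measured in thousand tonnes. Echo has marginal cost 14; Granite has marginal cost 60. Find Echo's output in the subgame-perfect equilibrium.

Solve by backward induction. Given q_E, the follower Granite maximises π_G = (458 - q_E - q_G)q_G - 60q_G.
Follower FOC: 398 - q_E - 2q_G = 0, so q_G(q_E) = (398 - q_E)/2.
Echo substitutes q_G(q_E) into its own profit: π_E = q_E(458 - q_E - (398 - q_E)/2) - 14q_E = (259 - (1/2)q_E)q_E - 14q_E.
Maximising: ∂π_E/∂q_E = 245 - q_E = 0, giving q_E = 245.
Then q_G = (398 - 245)/2 = 153/2.

245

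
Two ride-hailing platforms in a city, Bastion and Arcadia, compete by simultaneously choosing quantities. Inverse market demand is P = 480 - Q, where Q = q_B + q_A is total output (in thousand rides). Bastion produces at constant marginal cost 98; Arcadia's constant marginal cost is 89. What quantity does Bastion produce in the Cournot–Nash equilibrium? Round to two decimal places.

Bastion's profit: π_B = (480 - Q)q_B - (98q_B). Setting ∂π_B/∂q_B = 0: 382 - 2q_B - (q_A) = 0.
Arcadia's profit: π_A = (480 - Q)q_A - (89q_A). Setting ∂π_A/∂q_A = 0: 391 - 2q_A - (q_B) = 0.
Rearranging gives the reaction functions q_B = (382 - q_A)/2 and q_A = (391 - q_B)/2.
Solving the pair: q_B = 373/3, q_A = 400/3.

124.33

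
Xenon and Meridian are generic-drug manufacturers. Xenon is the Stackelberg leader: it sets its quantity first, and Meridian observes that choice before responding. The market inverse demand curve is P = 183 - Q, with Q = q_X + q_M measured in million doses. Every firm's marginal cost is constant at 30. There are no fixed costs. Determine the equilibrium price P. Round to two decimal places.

Solve by backward induction. Given q_X, the follower Meridian maximises π_M = (183 - q_X - q_M)q_M - 30q_M.
∂π_M/∂q_M = 153 - q_X - 2q_M = 0 gives the reaction function q_M = (153 - q_X)/2.
Xenon substitutes q_M(q_X) into its own profit: π_X = q_X(183 - q_X - (153 - q_X)/2) - 30q_X = (213/2 - (1/2)q_X)q_X - 30q_X.
Leader FOC: 153/2 - q_X = 0, so q_X = 153/2.
Then q_M = (153 - 153/2)/2 = 153/4.
Total output Q = 459/4, so price P = 183 - 459/4 = 273/4.

68.25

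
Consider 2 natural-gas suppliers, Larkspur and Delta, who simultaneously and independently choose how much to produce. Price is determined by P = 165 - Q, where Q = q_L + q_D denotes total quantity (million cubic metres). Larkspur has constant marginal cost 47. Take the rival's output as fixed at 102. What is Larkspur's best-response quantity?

With the rival's output fixed at 102, Larkspur's profit is π_L = (165 - 102 - q_L)q_L - (47q_L) = (63 - q_L)q_L - (47q_L).
∂π_L/∂q_L = 16 - 2q_L = 0, so q_L = 8.

8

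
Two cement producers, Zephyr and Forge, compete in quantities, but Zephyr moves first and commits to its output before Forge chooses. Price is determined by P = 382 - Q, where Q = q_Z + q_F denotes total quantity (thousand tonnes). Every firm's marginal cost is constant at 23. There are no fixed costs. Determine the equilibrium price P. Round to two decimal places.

112.75

Solve by backward induction. Given q_Z, the follower Forge maximises π_F = (382 - q_Z - q_F)q_F - 23q_F.
Setting the follower's marginal profit to zero, 359 - q_Z - 2q_F = 0, i.e. q_F = (359 - q_Z)/2.
The leader anticipates this reaction. Substituting into P = 382 - Q gives P = 405/2 - (1/2)q_Z, so π_Z = (405/2 - (1/2)q_Z)q_Z - 23q_Z.
Leader FOC: 359/2 - q_Z = 0, so q_Z = 359/2.
Then q_F = (359 - 359/2)/2 = 359/4.
Total output Q = 1077/4, so price P = 382 - 1077/4 = 451/4.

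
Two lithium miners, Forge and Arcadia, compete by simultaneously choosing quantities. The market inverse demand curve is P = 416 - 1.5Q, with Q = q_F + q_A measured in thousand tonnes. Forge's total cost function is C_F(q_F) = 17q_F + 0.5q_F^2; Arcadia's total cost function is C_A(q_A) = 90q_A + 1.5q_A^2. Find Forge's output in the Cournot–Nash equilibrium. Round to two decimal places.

Forge's profit: π_F = (416 - 1.5Q)q_F - (17q_F + (1/2)q_F²). Setting ∂π_F/∂q_F = 0: 399 - 4q_F - (3/2)(q_A) = 0.
Arcadia's first-order condition: 326 - 6q_A - (3/2)(q_F) = 0.
Rearranging gives the reaction functions q_F = (399 - (3/2)q_A)/4 and q_A = (326 - (3/2)q_F)/6.
Solving the pair: q_F = 87.5862, q_A = 32.4368.

87.59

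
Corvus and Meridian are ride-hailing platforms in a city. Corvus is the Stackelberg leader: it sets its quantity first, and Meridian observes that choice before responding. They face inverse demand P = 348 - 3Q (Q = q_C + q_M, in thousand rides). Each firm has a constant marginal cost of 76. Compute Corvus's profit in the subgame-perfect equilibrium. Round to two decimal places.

3082.67

Solve by backward induction. Given q_C, the follower Meridian maximises π_M = (348 - 3q_C - 3q_M)q_M - 76q_M.
∂π_M/∂q_M = 272 - 3q_C - 6q_M = 0 gives the reaction function q_M = (272 - 3q_C)/6.
Corvus substitutes q_M(q_C) into its own profit: π_C = q_C(348 - 3q_C - (272 - 3q_C)/2) - 76q_C = (212 - (3/2)q_C)q_C - 76q_C.
The leader's first-order condition 136 - 3q_C = 0 yields q_C = 136/3.
Then q_M = (272 - 3·(136/3))/6 = 68/3.
Price P = 348 - 3·68 = 144.
Corvus's profit: (144 - 76)·(136/3) = 3082.6667.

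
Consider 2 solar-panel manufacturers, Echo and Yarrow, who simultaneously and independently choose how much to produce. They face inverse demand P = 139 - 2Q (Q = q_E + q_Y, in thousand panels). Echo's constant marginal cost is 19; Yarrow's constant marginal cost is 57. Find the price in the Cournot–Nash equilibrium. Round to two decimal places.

Echo's profit: π_E = (139 - 2Q)q_E - (19q_E). Setting ∂π_E/∂q_E = 0: 120 - 4q_E - 2(q_Y) = 0.
Yarrow's first-order condition: 82 - 4q_Y - 2(q_E) = 0.
So q_E = (120 - 2q_Y)/4 and q_Y = (82 - 2q_E)/4.
Solving the pair: q_E = 79/3, q_Y = 22/3.
Total output Q = 101/3, so price P = 139 - 2·(101/3) = 215/3.

71.67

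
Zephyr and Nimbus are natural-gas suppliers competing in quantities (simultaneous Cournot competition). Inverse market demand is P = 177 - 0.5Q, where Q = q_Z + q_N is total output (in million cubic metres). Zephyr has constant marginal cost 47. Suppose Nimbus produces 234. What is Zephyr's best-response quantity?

With the rival's output fixed at 234, Zephyr's profit is π_Z = (177 - (1/2)·234 - (1/2)q_Z)q_Z - (47q_Z) = (60 - (1/2)q_Z)q_Z - (47q_Z).
∂π_Z/∂q_Z = 13 - q_Z = 0, so q_Z = 13.

13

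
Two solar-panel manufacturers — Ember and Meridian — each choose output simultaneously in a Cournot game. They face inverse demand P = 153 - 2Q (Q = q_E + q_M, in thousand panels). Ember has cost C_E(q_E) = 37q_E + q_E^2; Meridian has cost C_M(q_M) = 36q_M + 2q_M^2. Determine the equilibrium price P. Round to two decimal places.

Ember's profit: π_E = (153 - 2Q)q_E - (37q_E + q_E²). Setting ∂π_E/∂q_E = 0: 116 - 6q_E - 2(q_M) = 0.
Meridian's first-order condition: 117 - 8q_M - 2(q_E) = 0.
Best responses: q_E = (116 - 2q_M)/6, q_M = (117 - 2q_E)/8.
Solving the pair: q_E = 347/22, q_M = 235/22.
Total output Q = 291/11, so price P = 153 - 2·(291/11) = 1101/11.

100.09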